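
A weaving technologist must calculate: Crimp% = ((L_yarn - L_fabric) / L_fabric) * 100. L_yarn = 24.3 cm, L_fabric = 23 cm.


Formula: Crimp% = ((L_yarn - L_fabric) / L_fabric) * 100
Step 1: Extension = 24.3 - 23 = 1.3 cm
Step 2: Crimp% = (1.3 / 23) * 100
Step 3: Crimp% = 0.056522 * 100 = 5.6522% ≈ 5.7%

5.7%


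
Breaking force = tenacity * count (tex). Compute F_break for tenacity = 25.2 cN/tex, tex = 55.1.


Formula: Breaking force = Tenacity * Linear density
F = 25.2 cN/tex * 55.1 tex
F = 1388.52 cN

1388.52 cN


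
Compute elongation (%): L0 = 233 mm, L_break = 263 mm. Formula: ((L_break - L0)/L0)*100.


Formula: Elongation (%) = ((L_break - L0) / L0) * 100
Step 1: Extension = 263 - 233 = 30 mm
Step 2: Elongation = (30 / 233) * 100
Step 3: Elongation = 0.128755 * 100 = 12.8755% ≈ 12.9%

12.9%


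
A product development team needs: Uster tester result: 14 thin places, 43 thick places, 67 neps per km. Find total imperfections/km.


Formula: Total = thin places + thick places + neps
Total = 14 + 43 + 67
Total = 124 imperfections/km

124 imperfections/km


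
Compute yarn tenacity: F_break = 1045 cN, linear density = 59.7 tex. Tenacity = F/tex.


Formula: Tenacity = Breaking force / Linear density
Tenacity = 1045 cN / 59.7 tex
Tenacity = 17.50 cN/tex

17.50 cN/tex


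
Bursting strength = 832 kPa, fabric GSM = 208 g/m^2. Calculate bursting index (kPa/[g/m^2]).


Formula: Bursting Index = Bursting Strength / Fabric GSM
BI = 832 kPa / 208 g/m^2
BI = 4.000 kPa/(g/m^2)

4.000 kPa/(g/m^2)


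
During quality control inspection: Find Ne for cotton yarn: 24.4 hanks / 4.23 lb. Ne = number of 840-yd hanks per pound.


Formula: Ne = hanks / mass_lb
Substituting: Ne = 24.4 / 4.23
Ne = 5.8

5.8 Ne


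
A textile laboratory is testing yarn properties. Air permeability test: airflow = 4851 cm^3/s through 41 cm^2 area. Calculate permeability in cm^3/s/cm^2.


Formula: Air Permeability = Airflow / Test Area
AP = 4851 cm^3/s / 41 cm^2
AP = 118.3 cm^3/s/cm^2

118.3 cm^3/s/cm^2


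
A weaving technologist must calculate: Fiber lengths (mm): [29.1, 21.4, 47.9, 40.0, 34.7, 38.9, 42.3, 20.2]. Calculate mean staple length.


Formula: Mean = sum of lengths / count
Sum = 29.1 + 21.4 + 47.9 + 40.0 + 34.7 + 38.9 + 42.3 + 20.2
Sum = 274.5 mm
Mean = 274.5 / 8 = 34.31 mm

34.31 mm


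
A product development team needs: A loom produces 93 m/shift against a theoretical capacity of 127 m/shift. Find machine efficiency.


Formula: Efficiency% = (Actual output / Theoretical output) * 100
Efficiency% = (93 / 127) * 100
Efficiency% = 0.732283 * 100 = 73.2283% ≈ 73.2%

73.2%


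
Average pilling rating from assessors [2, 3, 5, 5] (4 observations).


Formula: Mean = sum / count
Sum = 2 + 3 + 5 + 5 = 15
Mean = 15 / 4 = 3.8

3.8


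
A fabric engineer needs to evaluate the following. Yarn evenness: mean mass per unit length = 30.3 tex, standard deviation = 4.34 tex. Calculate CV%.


Formula: CV% = (standard deviation / mean) * 100
Step 1: Ratio = 4.34 / 30.3 = 0.143234
Step 2: CV% = 0.143234 * 100 = 14.3234% ≈ 14.3%

14.3%


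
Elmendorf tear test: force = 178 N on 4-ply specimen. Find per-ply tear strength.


Formula: Per-ply strength = Total force / Number of plies
Per-ply = 178 N / 4
Per-ply = 44.5 N

44.5 N


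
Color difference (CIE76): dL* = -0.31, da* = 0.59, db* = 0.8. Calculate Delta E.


Formula: Delta E = sqrt(dL*^2 + da*^2 + db*^2)
Step 1: dL*^2 = (-0.31)^2 = 0.0961
Step 2: da*^2 = 0.59^2 = 0.3481
Step 3: db*^2 = 0.8^2 = 0.64
Step 4: Sum = 0.0961 + 0.3481 + 0.64 = 1.0842
Step 5: Delta E = sqrt(1.0842) = 1.04

1.04 Delta E


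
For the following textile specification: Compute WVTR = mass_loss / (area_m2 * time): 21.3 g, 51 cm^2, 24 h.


Formula: WVTR = mass_loss / (area * time)
Step 1: Convert area: 51 cm^2 = 0.0051 m^2
Step 2: WVTR = 21.3 g / (0.0051 m^2 * 24 h)
Step 3: WVTR = 21.3 / 0.1224 = 174.0 g/m^2/h

174.0 g/m^2/h


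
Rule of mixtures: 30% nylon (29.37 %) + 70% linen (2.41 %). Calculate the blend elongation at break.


Formula: Blend property = (fraction_A * property_A) + (fraction_B * property_B)
Step 1: Contribution A = 30/100 * 29.37 % = 8.811 %
Step 2: Contribution B = 70/100 * 2.41 % = 1.687 %
Step 3: Blend elongation at break = 8.811 + 1.687 = 10.498 %

10.498 %


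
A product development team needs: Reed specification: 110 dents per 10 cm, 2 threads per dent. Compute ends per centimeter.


Formula: EPC = (dents per 10 cm * ends per dent) / 10
Step 1: Total ends per 10 cm = 110 * 2 = 220
Step 2: EPC = 220 / 10 = 22.0 ends/cm

22.0 ends/cm


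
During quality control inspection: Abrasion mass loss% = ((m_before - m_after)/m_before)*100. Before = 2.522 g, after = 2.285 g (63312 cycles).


Formula: Mass loss% = ((m_before - m_after) / m_before) * 100
Step 1: Mass loss = 2.522 - 2.285 = 0.237 g
Step 2: Ratio = 0.237 / 2.522 = 0.093973
Step 3: Mass loss% = 0.093973 * 100 = 9.3973% ≈ 9.40%

9.40%


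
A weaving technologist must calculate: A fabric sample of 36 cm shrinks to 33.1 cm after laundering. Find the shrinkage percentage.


Formula: Shrinkage% = ((L_before - L_after) / L_before) * 100
Step 1: Shrinkage = 36 - 33.1 = 2.9 cm
Step 2: Shrinkage% = (2.9 / 36) * 100
Step 3: Shrinkage% = 0.080556 * 100 = 8.0556% ≈ 8.1%

8.1%


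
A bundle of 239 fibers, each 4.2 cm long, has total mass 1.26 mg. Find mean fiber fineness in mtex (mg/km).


Formula: fineness (mtex) = mass (mg) / total length (km) = (mass_mg / total_length_m) * 1000
Step 1: Convert fiber length: 4.2 cm = 0.042 m
Step 2: Total fiber length = 239 * 0.042 = 10.038 m
Step 3: Linear density = 1.26 mg / 10.038 m = 0.1255 mg/m
Step 4: fineness = 0.1255 * 1000 = 125.5 mtex

125.5 mtex


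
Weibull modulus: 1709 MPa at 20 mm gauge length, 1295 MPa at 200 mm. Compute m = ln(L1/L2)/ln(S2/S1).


Formula: m = ln(L1/L2) / ln(S2/S1)
Step 1: ln(L1/L2) = ln(20/200) = -2.30259
Step 2: S2/S1 = 1295/1709 = 0.75775
Step 3: ln(S2/S1) = ln(0.75775) = -0.27740
Step 4: m = -2.30259 / -0.27740 = 8.30

8.30 (Weibull m)


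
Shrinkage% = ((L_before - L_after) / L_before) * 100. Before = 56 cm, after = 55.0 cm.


Formula: Shrinkage% = ((L_before - L_after) / L_before) * 100
Step 1: Shrinkage = 56 - 55.0 = 1.0 cm
Step 2: Shrinkage% = (1.0 / 56) * 100
Step 3: Shrinkage% = 0.017857 * 100 = 1.7857% ≈ 1.8%

1.8%


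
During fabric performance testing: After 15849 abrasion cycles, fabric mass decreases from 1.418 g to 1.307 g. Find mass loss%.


Formula: Mass loss% = ((m_before - m_after) / m_before) * 100
Step 1: Mass loss = 1.418 - 1.307 = 0.111 g
Step 2: Ratio = 0.111 / 1.418 = 0.0782793
Step 3: Mass loss% = 0.0782793 * 100 = 7.82793% ≈ 7.83%

7.83%


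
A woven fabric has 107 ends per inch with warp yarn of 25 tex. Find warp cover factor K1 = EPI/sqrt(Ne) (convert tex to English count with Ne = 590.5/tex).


Formula: K1 = EPI / sqrt(Ne), with Ne = 590.5 / tex_warp
Step 1: Ne = 590.5 / 25 = 23.62
Step 2: sqrt(Ne) = sqrt(23.62) = 4.86
Step 3: K1 = 107 / 4.86 = 22.0

22.0


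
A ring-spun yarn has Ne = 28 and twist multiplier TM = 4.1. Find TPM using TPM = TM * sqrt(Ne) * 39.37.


Formula: TPM = TM * sqrt(Ne) * 39.37
Step 1: sqrt(Ne) = sqrt(28) = 5.2915
Step 2: TM * sqrt(Ne) = 4.1 * 5.2915 = 21.6952
Step 3: TPM = 21.6952 * 39.37 = 854 twists/m

854 twists/m


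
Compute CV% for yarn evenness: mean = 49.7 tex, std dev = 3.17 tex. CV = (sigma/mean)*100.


Formula: CV% = (standard deviation / mean) * 100
Step 1: Ratio = 3.17 / 49.7 = 0.063783
Step 2: CV% = 0.063783 * 100 = 6.3783% ≈ 6.4%

6.4%


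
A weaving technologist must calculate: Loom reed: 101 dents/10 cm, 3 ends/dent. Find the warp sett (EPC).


Formula: EPC = (dents per 10 cm * ends per dent) / 10
Step 1: Total ends per 10 cm = 101 * 3 = 303
Step 2: EPC = 303 / 10 = 30.3 ends/cm

30.3 ends/cm


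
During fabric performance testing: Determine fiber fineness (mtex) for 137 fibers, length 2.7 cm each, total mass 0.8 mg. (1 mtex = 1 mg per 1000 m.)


Formula: fineness (mtex) = mass (mg) / total length (km) = (mass_mg / total_length_m) * 1000
Step 1: Convert fiber length: 2.7 cm = 0.027 m
Step 2: Total fiber length = 137 * 0.027 = 3.699 m
Step 3: Linear density = 0.8 mg / 3.699 m = 0.2163 mg/m
Step 4: fineness = 0.2163 * 1000 = 216.3 mtex

216.3 mtex


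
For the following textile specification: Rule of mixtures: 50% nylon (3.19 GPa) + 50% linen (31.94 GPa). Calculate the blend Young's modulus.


Formula: Blend property = (fraction_A * property_A) + (fraction_B * property_B)
Step 1: Contribution A = 50/100 * 3.19 GPa = 1.595 GPa
Step 2: Contribution B = 50/100 * 31.94 GPa = 15.97 GPa
Step 3: Blend Young's modulus = 1.595 + 15.97 = 17.565 GPa

17.565 GPa


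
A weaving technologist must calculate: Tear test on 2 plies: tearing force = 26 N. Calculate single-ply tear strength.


Formula: Per-ply strength = Total force / Number of plies
Per-ply = 26 N / 2
Per-ply = 13 N

13 N


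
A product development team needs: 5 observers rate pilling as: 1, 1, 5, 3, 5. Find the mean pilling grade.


Formula: Mean = sum / count
Sum = 1 + 1 + 5 + 3 + 5 = 15
Mean = 15 / 5 = 3.0

3.0


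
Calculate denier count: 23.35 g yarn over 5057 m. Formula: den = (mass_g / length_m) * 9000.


Formula: den = (mass_g / length_m) * 9000
Substituting: den = (23.35 / 5057) * 9000
Intermediate: 23.35 / 5057 = 0.00461736 g/m
den = 0.00461736 * 9000 = 41.6 denier

41.6 denier


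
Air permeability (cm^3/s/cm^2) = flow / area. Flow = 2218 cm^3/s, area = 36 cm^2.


Formula: Air Permeability = Airflow / Test Area
AP = 2218 cm^3/s / 36 cm^2
AP = 61.6 cm^3/s/cm^2

61.6 cm^3/s/cm^2


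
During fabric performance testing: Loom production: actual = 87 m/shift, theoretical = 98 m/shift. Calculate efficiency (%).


Formula: Efficiency% = (Actual output / Theoretical output) * 100
Efficiency% = (87 / 98) * 100
Efficiency% = 0.887755 * 100 = 88.7755% ≈ 88.8%

88.8%


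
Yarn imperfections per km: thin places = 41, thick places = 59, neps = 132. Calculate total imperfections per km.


Formula: Total = thin places + thick places + neps
Total = 41 + 59 + 132
Total = 232 imperfections/km

232 imperfections/km


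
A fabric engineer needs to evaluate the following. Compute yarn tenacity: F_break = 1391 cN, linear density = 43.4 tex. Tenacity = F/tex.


Formula: Tenacity = Breaking force / Linear density
Tenacity = 1391 cN / 43.4 tex
Tenacity = 32.05 cN/tex

32.05 cN/tex


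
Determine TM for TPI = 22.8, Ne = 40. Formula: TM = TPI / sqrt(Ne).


Formula: TM = TPI / sqrt(Ne)
Step 1: sqrt(Ne) = sqrt(40) = 6.3246
Step 2: TM = 22.8 / 6.3246 = 3.60

3.60 TM


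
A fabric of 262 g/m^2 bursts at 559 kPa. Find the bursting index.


Formula: Bursting Index = Bursting Strength / Fabric GSM
BI = 559 kPa / 262 g/m^2
BI = 2.134 kPa/(g/m^2)

2.134 kPa/(g/m^2)


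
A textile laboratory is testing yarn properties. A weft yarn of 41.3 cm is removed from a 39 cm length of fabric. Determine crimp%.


Formula: Crimp% = ((L_yarn - L_fabric) / L_fabric) * 100
Step 1: Extension = 41.3 - 39 = 2.3 cm
Step 2: Crimp% = (2.3 / 39) * 100
Step 3: Crimp% = 0.058974 * 100 = 5.8974% ≈ 5.9%

5.9%


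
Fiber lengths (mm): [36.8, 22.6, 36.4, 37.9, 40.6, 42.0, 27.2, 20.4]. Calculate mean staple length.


Formula: Mean = sum of lengths / count
Sum = 36.8 + 22.6 + 36.4 + 37.9 + 40.6 + 42.0 + 27.2 + 20.4
Sum = 263.9 mm
Mean = 263.9 / 8 = 32.99 mm

32.99 mm


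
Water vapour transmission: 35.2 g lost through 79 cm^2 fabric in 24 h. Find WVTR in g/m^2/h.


Formula: WVTR = mass_loss / (area * time)
Step 1: Convert area: 79 cm^2 = 0.0079 m^2
Step 2: WVTR = 35.2 g / (0.0079 m^2 * 24 h)
Step 3: WVTR = 35.2 / 0.1896 = 185.7 g/m^2/h

185.7 g/m^2/h


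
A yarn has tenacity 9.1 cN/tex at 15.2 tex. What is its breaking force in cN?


Formula: Breaking force = Tenacity * Linear density
F = 9.1 cN/tex * 15.2 tex
F = 138.32 cN

138.32 cN


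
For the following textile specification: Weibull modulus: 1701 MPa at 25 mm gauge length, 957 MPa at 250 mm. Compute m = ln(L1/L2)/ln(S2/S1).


Formula: m = ln(L1/L2) / ln(S2/S1)
Step 1: ln(L1/L2) = ln(25/250) = -2.30259
Step 2: S2/S1 = 957/1701 = 0.56261
Step 3: ln(S2/S1) = ln(0.56261) = -0.57517
Step 4: m = -2.30259 / -0.57517 = 4.00

4.00 (Weibull m)


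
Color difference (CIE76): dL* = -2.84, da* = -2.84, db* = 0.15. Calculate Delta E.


Formula: Delta E = sqrt(dL*^2 + da*^2 + db*^2)
Step 1: dL*^2 = (-2.84)^2 = 8.0656
Step 2: da*^2 = (-2.84)^2 = 8.0656
Step 3: db*^2 = 0.15^2 = 0.0225
Step 4: Sum = 8.0656 + 8.0656 + 0.0225 = 16.1537
Step 5: Delta E = sqrt(16.1537) = 4.02

4.02 Delta E


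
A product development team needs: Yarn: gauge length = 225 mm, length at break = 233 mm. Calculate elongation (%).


Formula: Elongation (%) = ((L_break - L0) / L0) * 100
Step 1: Extension = 233 - 225 = 8 mm
Step 2: Elongation = (8 / 225) * 100
Step 3: Elongation = 0.035556 * 100 = 3.5556% ≈ 3.6%

3.6%


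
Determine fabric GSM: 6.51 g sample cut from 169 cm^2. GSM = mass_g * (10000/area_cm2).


Formula: GSM = mass_g / area_m2
Step 1: Convert area: 169 cm^2 = 169 / 10000 = 0.0169 m^2
Step 2: GSM = 6.51 g / 0.0169 m^2 = 385.2 g/m^2

385.2 g/m^2


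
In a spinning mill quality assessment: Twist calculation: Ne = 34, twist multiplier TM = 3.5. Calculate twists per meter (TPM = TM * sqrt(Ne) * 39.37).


Formula: TPM = TM * sqrt(Ne) * 39.37
Step 1: sqrt(Ne) = sqrt(34) = 5.831
Step 2: TM * sqrt(Ne) = 3.5 * 5.831 = 20.4085
Step 3: TPM = 20.4085 * 39.37 = 803 twists/m

803 twists/m


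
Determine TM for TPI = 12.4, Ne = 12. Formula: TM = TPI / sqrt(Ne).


Formula: TM = TPI / sqrt(Ne)
Step 1: sqrt(Ne) = sqrt(12) = 3.4641
Step 2: TM = 12.4 / 3.4641 = 3.58

3.58 TM


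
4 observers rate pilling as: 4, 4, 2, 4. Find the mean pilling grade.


Formula: Mean = sum / count
Sum = 4 + 4 + 2 + 4 = 14
Mean = 14 / 4 = 3.5

3.5


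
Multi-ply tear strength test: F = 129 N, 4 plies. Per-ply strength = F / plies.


Formula: Per-ply strength = Total force / Number of plies
Per-ply = 129 N / 4
Per-ply = 32.25 N

32.25 N


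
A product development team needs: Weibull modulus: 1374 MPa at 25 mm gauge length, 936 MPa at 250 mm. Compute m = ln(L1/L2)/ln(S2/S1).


Formula: m = ln(L1/L2) / ln(S2/S1)
Step 1: ln(L1/L2) = ln(25/250) = -2.30259
Step 2: S2/S1 = 936/1374 = 0.68122
Step 3: ln(S2/S1) = ln(0.68122) = -0.38387
Step 4: m = -2.30259 / -0.38387 = 6.00

6.00 (Weibull m)


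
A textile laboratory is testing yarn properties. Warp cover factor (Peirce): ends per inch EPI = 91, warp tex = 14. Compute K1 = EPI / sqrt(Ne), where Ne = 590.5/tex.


Formula: K1 = EPI / sqrt(Ne), with Ne = 590.5 / tex_warp
Step 1: Ne = 590.5 / 14 = 42.179
Step 2: sqrt(Ne) = sqrt(42.179) = 6.4945
Step 3: K1 = 91 / 6.4945 = 14.0

14.0


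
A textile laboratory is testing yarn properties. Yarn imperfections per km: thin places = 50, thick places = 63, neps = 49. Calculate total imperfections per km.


Formula: Total = thin places + thick places + neps
Total = 50 + 63 + 49
Total = 162 imperfections/km

162 imperfections/km


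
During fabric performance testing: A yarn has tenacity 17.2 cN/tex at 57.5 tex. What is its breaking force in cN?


Formula: Breaking force = Tenacity * Linear density
F = 17.2 cN/tex * 57.5 tex
F = 989.00 cN

989.00 cN


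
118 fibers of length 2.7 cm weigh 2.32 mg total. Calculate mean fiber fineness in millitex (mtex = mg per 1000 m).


Formula: fineness (mtex) = mass (mg) / total length (km) = (mass_mg / total_length_m) * 1000
Step 1: Convert fiber length: 2.7 cm = 0.027 m
Step 2: Total fiber length = 118 * 0.027 = 3.186 m
Step 3: Linear density = 2.32 mg / 3.186 m = 0.7282 mg/m
Step 4: fineness = 0.7282 * 1000 = 728.2 mtex

728.2 mtex


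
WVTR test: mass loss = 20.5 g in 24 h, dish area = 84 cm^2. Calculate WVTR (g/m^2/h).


Formula: WVTR = mass_loss / (area * time)
Step 1: Convert area: 84 cm^2 = 0.0084 m^2
Step 2: WVTR = 20.5 g / (0.0084 m^2 * 24 h)
Step 3: WVTR = 20.5 / 0.2016 = 101.7 g/m^2/h

101.7 g/m^2/h


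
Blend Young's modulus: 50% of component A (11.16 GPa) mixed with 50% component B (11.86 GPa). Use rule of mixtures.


Formula: Blend property = (fraction_A * property_A) + (fraction_B * property_B)
Step 1: Contribution A = 50/100 * 11.16 GPa = 5.58 GPa
Step 2: Contribution B = 50/100 * 11.86 GPa = 5.93 GPa
Step 3: Blend Young's modulus = 5.58 + 5.93 = 11.51 GPa

11.51 GPa


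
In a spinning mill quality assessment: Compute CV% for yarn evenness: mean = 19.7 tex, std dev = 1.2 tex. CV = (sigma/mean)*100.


Formula: CV% = (standard deviation / mean) * 100
Step 1: Ratio = 1.2 / 19.7 = 0.060914
Step 2: CV% = 0.060914 * 100 = 6.0914% ≈ 6.1%

6.1%


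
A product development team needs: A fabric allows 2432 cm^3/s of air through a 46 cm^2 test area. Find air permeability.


Formula: Air Permeability = Airflow / Test Area
AP = 2432 cm^3/s / 46 cm^2
AP = 52.9 cm^3/s/cm^2

52.9 cm^3/s/cm^2


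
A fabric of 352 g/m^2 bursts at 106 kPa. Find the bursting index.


Formula: Bursting Index = Bursting Strength / Fabric GSM
BI = 106 kPa / 352 g/m^2
BI = 0.301 kPa/(g/m^2)

0.301 kPa/(g/m^2)


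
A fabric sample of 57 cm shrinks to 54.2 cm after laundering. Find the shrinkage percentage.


Formula: Shrinkage% = ((L_before - L_after) / L_before) * 100
Step 1: Shrinkage = 57 - 54.2 = 2.8 cm
Step 2: Shrinkage% = (2.8 / 57) * 100
Step 3: Shrinkage% = 0.049123 * 100 = 4.9123% ≈ 4.9%

4.9%


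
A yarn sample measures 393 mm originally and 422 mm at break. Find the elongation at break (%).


Formula: Elongation (%) = ((L_break - L0) / L0) * 100
Step 1: Extension = 422 - 393 = 29 mm
Step 2: Elongation = (29 / 393) * 100
Step 3: Elongation = 0.073791 * 100 = 7.3791% ≈ 7.4%

7.4%


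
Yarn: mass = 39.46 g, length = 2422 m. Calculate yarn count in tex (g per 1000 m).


Formula: Tex = (mass_g / length_m) * 1000
Substituting: Tex = (39.46 / 2422) * 1000
Intermediate: 39.46 / 2422 = 0.01629232 g/m
Tex = 0.01629232 * 1000 = 16.29 tex

16.29 tex


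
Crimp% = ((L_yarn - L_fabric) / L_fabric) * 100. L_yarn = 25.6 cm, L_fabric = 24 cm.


Formula: Crimp% = ((L_yarn - L_fabric) / L_fabric) * 100
Step 1: Extension = 25.6 - 24 = 1.6 cm
Step 2: Crimp% = (1.6 / 24) * 100
Step 3: Crimp% = 0.066667 * 100 = 6.6667% ≈ 6.7%

6.7%


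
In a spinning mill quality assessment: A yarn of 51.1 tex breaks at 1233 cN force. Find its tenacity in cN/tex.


Formula: Tenacity = Breaking force / Linear density
Tenacity = 1233 cN / 51.1 tex
Tenacity = 24.13 cN/tex

24.13 cN/tex


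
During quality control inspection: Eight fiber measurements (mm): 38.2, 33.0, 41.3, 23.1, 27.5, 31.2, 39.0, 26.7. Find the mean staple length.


Formula: Mean = sum of lengths / count
Sum = 38.2 + 33.0 + 41.3 + 23.1 + 27.5 + 31.2 + 39.0 + 26.7
Sum = 260.0 mm
Mean = 260.0 / 8 = 32.50 mm

32.50 mm


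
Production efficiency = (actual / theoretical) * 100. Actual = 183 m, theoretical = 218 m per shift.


Formula: Efficiency% = (Actual output / Theoretical output) * 100
Efficiency% = (183 / 218) * 100
Efficiency% = 0.83945 * 100 = 83.945% ≈ 83.9%

83.9%


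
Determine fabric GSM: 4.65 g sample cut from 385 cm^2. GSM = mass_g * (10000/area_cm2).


Formula: GSM = mass_g / area_m2
Step 1: Convert area: 385 cm^2 = 385 / 10000 = 0.0385 m^2
Step 2: GSM = 4.65 g / 0.0385 m^2 = 120.8 g/m^2

120.8 g/m^2


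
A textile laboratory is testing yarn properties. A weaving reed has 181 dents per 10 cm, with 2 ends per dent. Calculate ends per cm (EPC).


Formula: EPC = (dents per 10 cm * ends per dent) / 10
Step 1: Total ends per 10 cm = 181 * 2 = 362
Step 2: EPC = 362 / 10 = 36.2 ends/cm

36.2 ends/cm


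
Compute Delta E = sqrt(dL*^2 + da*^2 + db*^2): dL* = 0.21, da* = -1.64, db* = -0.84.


Formula: Delta E = sqrt(dL*^2 + da*^2 + db*^2)
Step 1: dL*^2 = 0.21^2 = 0.0441
Step 2: da*^2 = (-1.64)^2 = 2.6896
Step 3: db*^2 = (-0.84)^2 = 0.7056
Step 4: Sum = 0.0441 + 2.6896 + 0.7056 = 3.4393
Step 5: Delta E = sqrt(3.4393) = 1.85

1.85 Delta E


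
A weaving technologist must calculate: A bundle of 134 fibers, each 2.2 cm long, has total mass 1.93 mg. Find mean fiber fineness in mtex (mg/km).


Formula: fineness (mtex) = mass (mg) / total length (km) = (mass_mg / total_length_m) * 1000
Step 1: Convert fiber length: 2.2 cm = 0.022 m
Step 2: Total fiber length = 134 * 0.022 = 2.948 m
Step 3: Linear density = 1.93 mg / 2.948 m = 0.6547 mg/m
Step 4: fineness = 0.6547 * 1000 = 654.7 mtex

654.7 mtex


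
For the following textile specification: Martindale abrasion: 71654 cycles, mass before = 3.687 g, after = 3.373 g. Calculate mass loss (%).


Formula: Mass loss% = ((m_before - m_after) / m_before) * 100
Step 1: Mass loss = 3.687 - 3.373 = 0.314 g
Step 2: Ratio = 0.314 / 3.687 = 0.0851641
Step 3: Mass loss% = 0.0851641 * 100 = 8.51641% ≈ 8.52%

8.52%


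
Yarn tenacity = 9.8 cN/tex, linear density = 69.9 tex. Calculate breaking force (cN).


Formula: Breaking force = Tenacity * Linear density
F = 9.8 cN/tex * 69.9 tex
F = 685.02 cN

685.02 cN


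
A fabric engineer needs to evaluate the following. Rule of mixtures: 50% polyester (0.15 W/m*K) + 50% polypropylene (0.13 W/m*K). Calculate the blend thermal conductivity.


Formula: Blend property = (fraction_A * property_A) + (fraction_B * property_B)
Step 1: Contribution A = 50/100 * 0.15 W/m*K = 0.075 W/m*K
Step 2: Contribution B = 50/100 * 0.13 W/m*K = 0.065 W/m*K
Step 3: Blend thermal conductivity = 0.075 + 0.065 = 0.14 W/m*K

0.14 W/m*K


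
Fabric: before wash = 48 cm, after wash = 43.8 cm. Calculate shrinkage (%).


Formula: Shrinkage% = ((L_before - L_after) / L_before) * 100
Step 1: Shrinkage = 48 - 43.8 = 4.2 cm
Step 2: Shrinkage% = (4.2 / 48) * 100
Step 3: Shrinkage% = 0.0875 * 100 = 8.75% ≈ 8.8%

8.8%


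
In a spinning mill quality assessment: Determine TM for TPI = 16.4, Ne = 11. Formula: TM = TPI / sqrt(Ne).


Formula: TM = TPI / sqrt(Ne)
Step 1: sqrt(Ne) = sqrt(11) = 3.3166
Step 2: TM = 16.4 / 3.3166 = 4.94

4.94 TM


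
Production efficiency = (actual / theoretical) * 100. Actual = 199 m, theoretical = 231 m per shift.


Formula: Efficiency% = (Actual output / Theoretical output) * 100
Efficiency% = (199 / 231) * 100
Efficiency% = 0.861472 * 100 = 86.1472% ≈ 86.1%

86.1%


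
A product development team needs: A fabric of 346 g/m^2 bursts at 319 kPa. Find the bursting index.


Formula: Bursting Index = Bursting Strength / Fabric GSM
BI = 319 kPa / 346 g/m^2
BI = 0.922 kPa/(g/m^2)

0.922 kPa/(g/m^2)


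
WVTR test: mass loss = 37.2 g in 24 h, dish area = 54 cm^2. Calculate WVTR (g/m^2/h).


Formula: WVTR = mass_loss / (area * time)
Step 1: Convert area: 54 cm^2 = 0.0054 m^2
Step 2: WVTR = 37.2 g / (0.0054 m^2 * 24 h)
Step 3: WVTR = 37.2 / 0.1296 = 287.0 g/m^2/h

287.0 g/m^2/h


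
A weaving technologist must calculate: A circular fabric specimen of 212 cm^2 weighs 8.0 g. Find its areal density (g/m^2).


Formula: GSM = mass_g / area_m2
Step 1: Convert area: 212 cm^2 = 212 / 10000 = 0.0212 m^2
Step 2: GSM = 8.0 g / 0.0212 m^2 = 377.4 g/m^2

377.4 g/m^2


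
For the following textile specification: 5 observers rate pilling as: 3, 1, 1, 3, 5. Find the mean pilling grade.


Formula: Mean = sum / count
Sum = 3 + 1 + 1 + 3 + 5 = 13
Mean = 13 / 5 = 2.6

2.6


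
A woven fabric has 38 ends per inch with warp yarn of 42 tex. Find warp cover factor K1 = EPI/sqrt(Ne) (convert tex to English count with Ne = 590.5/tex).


Formula: K1 = EPI / sqrt(Ne), with Ne = 590.5 / tex_warp
Step 1: Ne = 590.5 / 42 = 14.06
Step 2: sqrt(Ne) = sqrt(14.06) = 3.7497
Step 3: K1 = 38 / 3.7497 = 10.1

10.1


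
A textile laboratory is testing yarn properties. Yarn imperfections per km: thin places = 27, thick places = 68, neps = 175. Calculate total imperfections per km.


Formula: Total = thin places + thick places + neps
Total = 27 + 68 + 175
Total = 270 imperfections/km

270 imperfections/km


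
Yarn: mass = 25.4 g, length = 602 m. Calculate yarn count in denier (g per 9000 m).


Formula: den = (mass_g / length_m) * 9000
Substituting: den = (25.4 / 602) * 9000
Intermediate: 25.4 / 602 = 0.04219269 g/m
den = 0.04219269 * 9000 = 379.7 denier

379.7 denier


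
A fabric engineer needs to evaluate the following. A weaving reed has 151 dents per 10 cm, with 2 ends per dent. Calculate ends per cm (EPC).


Formula: EPC = (dents per 10 cm * ends per dent) / 10
Step 1: Total ends per 10 cm = 151 * 2 = 302
Step 2: EPC = 302 / 10 = 30.2 ends/cm

30.2 ends/cm


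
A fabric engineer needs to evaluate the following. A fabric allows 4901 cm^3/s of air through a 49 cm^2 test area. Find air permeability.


Formula: Air Permeability = Airflow / Test Area
AP = 4901 cm^3/s / 49 cm^2
AP = 100.0 cm^3/s/cm^2

100.0 cm^3/s/cm^2


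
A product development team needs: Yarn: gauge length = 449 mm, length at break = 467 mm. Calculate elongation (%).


Formula: Elongation (%) = ((L_break - L0) / L0) * 100
Step 1: Extension = 467 - 449 = 18 mm
Step 2: Elongation = (18 / 449) * 100
Step 3: Elongation = 0.040089 * 100 = 4.0089% ≈ 4.0%

4.0%


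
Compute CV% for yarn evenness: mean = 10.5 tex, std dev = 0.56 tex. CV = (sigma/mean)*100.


Formula: CV% = (standard deviation / mean) * 100
Step 1: Ratio = 0.56 / 10.5 = 0.053333
Step 2: CV% = 0.053333 * 100 = 5.3333% ≈ 5.3%

5.3%


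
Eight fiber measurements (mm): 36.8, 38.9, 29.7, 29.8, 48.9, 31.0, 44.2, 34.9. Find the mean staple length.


Formula: Mean = sum of lengths / count
Sum = 36.8 + 38.9 + 29.7 + 29.8 + 48.9 + 31.0 + 44.2 + 34.9
Sum = 294.2 mm
Mean = 294.2 / 8 = 36.78 mm

36.78 mm


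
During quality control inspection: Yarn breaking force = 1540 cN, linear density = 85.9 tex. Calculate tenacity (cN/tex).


Formula: Tenacity = Breaking force / Linear density
Tenacity = 1540 cN / 85.9 tex
Tenacity = 17.93 cN/tex

17.93 cN/tex


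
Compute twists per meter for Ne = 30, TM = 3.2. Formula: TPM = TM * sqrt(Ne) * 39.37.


Formula: TPM = TM * sqrt(Ne) * 39.37
Step 1: sqrt(Ne) = sqrt(30) = 5.4772
Step 2: TM * sqrt(Ne) = 3.2 * 5.4772 = 17.527
Step 3: TPM = 17.527 * 39.37 = 690 twists/m

690 twists/m


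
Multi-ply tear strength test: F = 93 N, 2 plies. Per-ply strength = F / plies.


Formula: Per-ply strength = Total force / Number of plies
Per-ply = 93 N / 2
Per-ply = 46.5 N

46.5 N


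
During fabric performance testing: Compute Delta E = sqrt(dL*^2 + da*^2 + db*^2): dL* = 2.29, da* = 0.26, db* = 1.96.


Formula: Delta E = sqrt(dL*^2 + da*^2 + db*^2)
Step 1: dL*^2 = 2.29^2 = 5.2441
Step 2: da*^2 = 0.26^2 = 0.0676
Step 3: db*^2 = 1.96^2 = 3.8416
Step 4: Sum = 5.2441 + 0.0676 + 3.8416 = 9.1533
Step 5: Delta E = sqrt(9.1533) = 3.03

3.03 Delta E


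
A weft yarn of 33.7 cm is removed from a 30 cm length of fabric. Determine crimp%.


Formula: Crimp% = ((L_yarn - L_fabric) / L_fabric) * 100
Step 1: Extension = 33.7 - 30 = 3.7 cm
Step 2: Crimp% = (3.7 / 30) * 100
Step 3: Crimp% = 0.123333 * 100 = 12.3333% ≈ 12.3%

12.3%


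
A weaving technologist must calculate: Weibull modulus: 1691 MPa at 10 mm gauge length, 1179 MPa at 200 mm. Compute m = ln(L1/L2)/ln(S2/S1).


Formula: m = ln(L1/L2) / ln(S2/S1)
Step 1: ln(L1/L2) = ln(10/200) = -2.99573
Step 2: S2/S1 = 1179/1691 = 0.69722
Step 3: ln(S2/S1) = ln(0.69722) = -0.36065
Step 4: m = -2.99573 / -0.36065 = 8.31

8.31 (Weibull m)


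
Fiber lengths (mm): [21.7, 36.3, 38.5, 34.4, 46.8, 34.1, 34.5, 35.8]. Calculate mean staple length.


Formula: Mean = sum of lengths / count
Sum = 21.7 + 36.3 + 38.5 + 34.4 + 46.8 + 34.1 + 34.5 + 35.8
Sum = 282.1 mm
Mean = 282.1 / 8 = 35.26 mm

35.26 mm


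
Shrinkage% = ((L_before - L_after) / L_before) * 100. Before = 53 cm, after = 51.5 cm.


Formula: Shrinkage% = ((L_before - L_after) / L_before) * 100
Step 1: Shrinkage = 53 - 51.5 = 1.5 cm
Step 2: Shrinkage% = (1.5 / 53) * 100
Step 3: Shrinkage% = 0.028302 * 100 = 2.8302% ≈ 2.8%

2.8%


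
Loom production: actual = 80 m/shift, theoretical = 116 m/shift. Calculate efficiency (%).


Formula: Efficiency% = (Actual output / Theoretical output) * 100
Efficiency% = (80 / 116) * 100
Efficiency% = 0.689655 * 100 = 68.9655% ≈ 69.0%

69.0%


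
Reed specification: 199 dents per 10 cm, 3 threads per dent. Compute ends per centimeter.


Formula: EPC = (dents per 10 cm * ends per dent) / 10
Step 1: Total ends per 10 cm = 199 * 3 = 597
Step 2: EPC = 597 / 10 = 59.7 ends/cm

59.7 ends/cm


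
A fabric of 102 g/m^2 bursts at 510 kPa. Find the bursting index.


Formula: Bursting Index = Bursting Strength / Fabric GSM
BI = 510 kPa / 102 g/m^2
BI = 5.000 kPa/(g/m^2)

5.000 kPa/(g/m^2)


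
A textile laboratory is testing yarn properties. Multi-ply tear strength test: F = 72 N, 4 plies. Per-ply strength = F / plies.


Formula: Per-ply strength = Total force / Number of plies
Per-ply = 72 N / 4
Per-ply = 18 N

18 N


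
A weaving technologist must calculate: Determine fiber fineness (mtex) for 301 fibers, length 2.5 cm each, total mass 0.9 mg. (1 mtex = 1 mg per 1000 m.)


Formula: fineness (mtex) = mass (mg) / total length (km) = (mass_mg / total_length_m) * 1000
Step 1: Convert fiber length: 2.5 cm = 0.025 m
Step 2: Total fiber length = 301 * 0.025 = 7.525 m
Step 3: Linear density = 0.9 mg / 7.525 m = 0.1196 mg/m
Step 4: fineness = 0.1196 * 1000 = 119.6 mtex

119.6 mtex


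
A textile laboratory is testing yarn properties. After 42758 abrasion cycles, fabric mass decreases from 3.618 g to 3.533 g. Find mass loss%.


Formula: Mass loss% = ((m_before - m_after) / m_before) * 100
Step 1: Mass loss = 3.618 - 3.533 = 0.085 g
Step 2: Ratio = 0.085 / 3.618 = 0.0234936
Step 3: Mass loss% = 0.0234936 * 100 = 2.34936% ≈ 2.35%

2.35%


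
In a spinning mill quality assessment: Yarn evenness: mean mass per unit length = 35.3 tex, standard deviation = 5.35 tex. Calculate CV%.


Formula: CV% = (standard deviation / mean) * 100
Step 1: Ratio = 5.35 / 35.3 = 0.151558
Step 2: CV% = 0.151558 * 100 = 15.1558% ≈ 15.2%

15.2%


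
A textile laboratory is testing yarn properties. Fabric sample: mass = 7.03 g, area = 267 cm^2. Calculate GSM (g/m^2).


Formula: GSM = mass_g / area_m2
Step 1: Convert area: 267 cm^2 = 267 / 10000 = 0.0267 m^2
Step 2: GSM = 7.03 g / 0.0267 m^2 = 263.3 g/m^2

263.3 g/m^2


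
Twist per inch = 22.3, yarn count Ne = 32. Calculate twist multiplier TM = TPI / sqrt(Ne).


Formula: TM = TPI / sqrt(Ne)
Step 1: sqrt(Ne) = sqrt(32) = 5.6569
Step 2: TM = 22.3 / 5.6569 = 3.94

3.94 TM


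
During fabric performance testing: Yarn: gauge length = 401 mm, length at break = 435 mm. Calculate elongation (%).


Formula: Elongation (%) = ((L_break - L0) / L0) * 100
Step 1: Extension = 435 - 401 = 34 mm
Step 2: Elongation = (34 / 401) * 100
Step 3: Elongation = 0.084788 * 100 = 8.4788% ≈ 8.5%

8.5%


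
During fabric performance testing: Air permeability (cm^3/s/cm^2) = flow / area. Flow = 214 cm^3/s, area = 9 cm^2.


Formula: Air Permeability = Airflow / Test Area
AP = 214 cm^3/s / 9 cm^2
AP = 23.8 cm^3/s/cm^2

23.8 cm^3/s/cm^2


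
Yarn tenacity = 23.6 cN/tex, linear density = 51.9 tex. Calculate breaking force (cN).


Formula: Breaking force = Tenacity * Linear density
F = 23.6 cN/tex * 51.9 tex
F = 1224.84 cN

1224.84 cN


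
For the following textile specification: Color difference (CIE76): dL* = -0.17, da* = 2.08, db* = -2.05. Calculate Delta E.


Formula: Delta E = sqrt(dL*^2 + da*^2 + db*^2)
Step 1: dL*^2 = (-0.17)^2 = 0.0289
Step 2: da*^2 = 2.08^2 = 4.3264
Step 3: db*^2 = (-2.05)^2 = 4.2025
Step 4: Sum = 0.0289 + 4.3264 + 4.2025 = 8.5578
Step 5: Delta E = sqrt(8.5578) = 2.93

2.93 Delta E


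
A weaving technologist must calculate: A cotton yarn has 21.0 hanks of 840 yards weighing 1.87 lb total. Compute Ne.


Formula: Ne = hanks / mass_lb
Substituting: Ne = 21.0 / 1.87
Ne = 11.2

11.2 Ne


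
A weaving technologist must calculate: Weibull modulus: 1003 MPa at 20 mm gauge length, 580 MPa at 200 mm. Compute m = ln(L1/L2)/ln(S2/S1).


Formula: m = ln(L1/L2) / ln(S2/S1)
Step 1: ln(L1/L2) = ln(20/200) = -2.30259
Step 2: S2/S1 = 580/1003 = 0.57827
Step 3: ln(S2/S1) = ln(0.57827) = -0.54771
Step 4: m = -2.30259 / -0.54771 = 4.20

4.20 (Weibull m)


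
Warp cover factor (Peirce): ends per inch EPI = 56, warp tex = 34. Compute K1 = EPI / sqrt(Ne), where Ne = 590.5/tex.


Formula: K1 = EPI / sqrt(Ne), with Ne = 590.5 / tex_warp
Step 1: Ne = 590.5 / 34 = 17.368
Step 2: sqrt(Ne) = sqrt(17.368) = 4.1675
Step 3: K1 = 56 / 4.1675 = 13.4

13.4


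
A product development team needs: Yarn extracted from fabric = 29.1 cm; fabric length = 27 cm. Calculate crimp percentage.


Formula: Crimp% = ((L_yarn - L_fabric) / L_fabric) * 100
Step 1: Extension = 29.1 - 27 = 2.1 cm
Step 2: Crimp% = (2.1 / 27) * 100
Step 3: Crimp% = 0.077778 * 100 = 7.7778% ≈ 7.8%

7.8%


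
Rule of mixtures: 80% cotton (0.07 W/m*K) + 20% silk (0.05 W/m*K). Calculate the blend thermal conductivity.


Formula: Blend property = (fraction_A * property_A) + (fraction_B * property_B)
Step 1: Contribution A = 80/100 * 0.07 W/m*K = 0.056 W/m*K
Step 2: Contribution B = 20/100 * 0.05 W/m*K = 0.01 W/m*K
Step 3: Blend thermal conductivity = 0.056 + 0.01 = 0.066 W/m*K

0.066 W/m*K


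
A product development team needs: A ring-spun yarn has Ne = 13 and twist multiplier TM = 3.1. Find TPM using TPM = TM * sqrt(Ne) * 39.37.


Formula: TPM = TM * sqrt(Ne) * 39.37
Step 1: sqrt(Ne) = sqrt(13) = 3.6056
Step 2: TM * sqrt(Ne) = 3.1 * 3.6056 = 11.1774
Step 3: TPM = 11.1774 * 39.37 = 440 twists/m

440 twists/m


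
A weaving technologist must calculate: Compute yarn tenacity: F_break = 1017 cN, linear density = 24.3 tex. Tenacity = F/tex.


Formula: Tenacity = Breaking force / Linear density
Tenacity = 1017 cN / 24.3 tex
Tenacity = 41.85 cN/tex

41.85 cN/tex


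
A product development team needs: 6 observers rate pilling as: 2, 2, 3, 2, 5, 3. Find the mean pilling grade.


Formula: Mean = sum / count
Sum = 2 + 2 + 3 + 2 + 5 + 3 = 17
Mean = 17 / 6 = 2.8

2.8


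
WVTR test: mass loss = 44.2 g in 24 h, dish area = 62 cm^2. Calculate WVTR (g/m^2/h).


Formula: WVTR = mass_loss / (area * time)
Step 1: Convert area: 62 cm^2 = 0.0062 m^2
Step 2: WVTR = 44.2 g / (0.0062 m^2 * 24 h)
Step 3: WVTR = 44.2 / 0.1488 = 297.0 g/m^2/h

297.0 g/m^2/h


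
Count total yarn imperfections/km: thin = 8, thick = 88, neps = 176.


Formula: Total = thin places + thick places + neps
Total = 8 + 88 + 176
Total = 272 imperfections/km

272 imperfections/km


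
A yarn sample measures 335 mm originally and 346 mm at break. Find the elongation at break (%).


Formula: Elongation (%) = ((L_break - L0) / L0) * 100
Step 1: Extension = 346 - 335 = 11 mm
Step 2: Elongation = (11 / 335) * 100
Step 3: Elongation = 0.032836 * 100 = 3.2836% ≈ 3.3%

3.3%


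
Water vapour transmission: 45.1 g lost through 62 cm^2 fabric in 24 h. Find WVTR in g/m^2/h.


Formula: WVTR = mass_loss / (area * time)
Step 1: Convert area: 62 cm^2 = 0.0062 m^2
Step 2: WVTR = 45.1 g / (0.0062 m^2 * 24 h)
Step 3: WVTR = 45.1 / 0.1488 = 303.1 g/m^2/h

303.1 g/m^2/h


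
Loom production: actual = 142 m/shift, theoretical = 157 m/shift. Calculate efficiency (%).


Formula: Efficiency% = (Actual output / Theoretical output) * 100
Efficiency% = (142 / 157) * 100
Efficiency% = 0.904459 * 100 = 90.4459% ≈ 90.4%

90.4%


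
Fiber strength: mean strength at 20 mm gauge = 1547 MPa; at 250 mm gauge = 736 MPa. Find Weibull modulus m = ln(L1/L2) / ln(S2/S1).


Formula: m = ln(L1/L2) / ln(S2/S1)
Step 1: ln(L1/L2) = ln(20/250) = -2.52573
Step 2: S2/S1 = 736/1547 = 0.47576
Step 3: ln(S2/S1) = ln(0.47576) = -0.74284
Step 4: m = -2.52573 / -0.74284 = 3.40

3.40 (Weibull m)


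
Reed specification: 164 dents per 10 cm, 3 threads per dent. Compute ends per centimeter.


Formula: EPC = (dents per 10 cm * ends per dent) / 10
Step 1: Total ends per 10 cm = 164 * 3 = 492
Step 2: EPC = 492 / 10 = 49.2 ends/cm

49.2 ends/cm


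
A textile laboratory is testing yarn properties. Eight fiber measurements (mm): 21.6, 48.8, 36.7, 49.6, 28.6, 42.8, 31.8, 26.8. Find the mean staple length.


Formula: Mean = sum of lengths / count
Sum = 21.6 + 48.8 + 36.7 + 49.6 + 28.6 + 42.8 + 31.8 + 26.8
Sum = 286.7 mm
Mean = 286.7 / 8 = 35.84 mm

35.84 mm


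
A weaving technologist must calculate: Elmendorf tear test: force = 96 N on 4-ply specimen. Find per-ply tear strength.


Formula: Per-ply strength = Total force / Number of plies
Per-ply = 96 N / 4
Per-ply = 24 N

24 N


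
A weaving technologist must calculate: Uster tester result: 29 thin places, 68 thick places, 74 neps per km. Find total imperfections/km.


Formula: Total = thin places + thick places + neps
Total = 29 + 68 + 74
Total = 171 imperfections/km

171 imperfections/km


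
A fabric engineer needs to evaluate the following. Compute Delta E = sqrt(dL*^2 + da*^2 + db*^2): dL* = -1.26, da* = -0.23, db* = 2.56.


Formula: Delta E = sqrt(dL*^2 + da*^2 + db*^2)
Step 1: dL*^2 = (-1.26)^2 = 1.5876
Step 2: da*^2 = (-0.23)^2 = 0.0529
Step 3: db*^2 = 2.56^2 = 6.5536
Step 4: Sum = 1.5876 + 0.0529 + 6.5536 = 8.1941
Step 5: Delta E = sqrt(8.1941) = 2.86

2.86 Delta E


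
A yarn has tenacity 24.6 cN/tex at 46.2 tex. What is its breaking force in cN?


Formula: Breaking force = Tenacity * Linear density
F = 24.6 cN/tex * 46.2 tex
F = 1136.52 cN

1136.52 cN


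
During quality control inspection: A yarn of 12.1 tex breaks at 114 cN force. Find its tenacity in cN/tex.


Formula: Tenacity = Breaking force / Linear density
Tenacity = 114 cN / 12.1 tex
Tenacity = 9.42 cN/tex

9.42 cN/tex


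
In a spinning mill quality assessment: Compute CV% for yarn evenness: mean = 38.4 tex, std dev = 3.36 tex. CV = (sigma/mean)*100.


Formula: CV% = (standard deviation / mean) * 100
Step 1: Ratio = 3.36 / 38.4 = 0.0875
Step 2: CV% = 0.0875 * 100 = 8.75% ≈ 8.8%

8.8%


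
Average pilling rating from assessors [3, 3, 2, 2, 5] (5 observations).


Formula: Mean = sum / count
Sum = 3 + 3 + 2 + 2 + 5 = 15
Mean = 15 / 5 = 3.0

3.0


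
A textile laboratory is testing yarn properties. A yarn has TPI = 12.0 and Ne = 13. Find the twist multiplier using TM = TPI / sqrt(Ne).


Formula: TM = TPI / sqrt(Ne)
Step 1: sqrt(Ne) = sqrt(13) = 3.6056
Step 2: TM = 12.0 / 3.6056 = 3.33

3.33 TM


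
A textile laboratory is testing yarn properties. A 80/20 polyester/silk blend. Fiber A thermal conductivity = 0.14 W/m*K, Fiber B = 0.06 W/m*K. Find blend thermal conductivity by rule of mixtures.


Formula: Blend property = (fraction_A * property_A) + (fraction_B * property_B)
Step 1: Contribution A = 80/100 * 0.14 W/m*K = 0.112 W/m*K
Step 2: Contribution B = 20/100 * 0.06 W/m*K = 0.012 W/m*K
Step 3: Blend thermal conductivity = 0.112 + 0.012 = 0.124 W/m*K

0.124 W/m*K


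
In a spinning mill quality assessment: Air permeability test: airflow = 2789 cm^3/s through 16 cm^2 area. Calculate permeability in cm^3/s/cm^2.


Formula: Air Permeability = Airflow / Test Area
AP = 2789 cm^3/s / 16 cm^2
AP = 174.3 cm^3/s/cm^2

174.3 cm^3/s/cm^2


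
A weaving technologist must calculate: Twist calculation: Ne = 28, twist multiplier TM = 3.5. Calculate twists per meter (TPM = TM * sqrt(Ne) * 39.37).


Formula: TPM = TM * sqrt(Ne) * 39.37
Step 1: sqrt(Ne) = sqrt(28) = 5.2915
Step 2: TM * sqrt(Ne) = 3.5 * 5.2915 = 18.5203
Step 3: TPM = 18.5203 * 39.37 = 729 twists/m

729 twists/m


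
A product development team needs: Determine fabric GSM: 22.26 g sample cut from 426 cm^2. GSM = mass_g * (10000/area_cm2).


Formula: GSM = mass_g / area_m2
Step 1: Convert area: 426 cm^2 = 426 / 10000 = 0.0426 m^2
Step 2: GSM = 22.26 g / 0.0426 m^2 = 522.5 g/m^2

522.5 g/m^2


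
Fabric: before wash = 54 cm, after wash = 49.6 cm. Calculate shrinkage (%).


Formula: Shrinkage% = ((L_before - L_after) / L_before) * 100
Step 1: Shrinkage = 54 - 49.6 = 4.4 cm
Step 2: Shrinkage% = (4.4 / 54) * 100
Step 3: Shrinkage% = 0.081481 * 100 = 8.1481% ≈ 8.1%

8.1%
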